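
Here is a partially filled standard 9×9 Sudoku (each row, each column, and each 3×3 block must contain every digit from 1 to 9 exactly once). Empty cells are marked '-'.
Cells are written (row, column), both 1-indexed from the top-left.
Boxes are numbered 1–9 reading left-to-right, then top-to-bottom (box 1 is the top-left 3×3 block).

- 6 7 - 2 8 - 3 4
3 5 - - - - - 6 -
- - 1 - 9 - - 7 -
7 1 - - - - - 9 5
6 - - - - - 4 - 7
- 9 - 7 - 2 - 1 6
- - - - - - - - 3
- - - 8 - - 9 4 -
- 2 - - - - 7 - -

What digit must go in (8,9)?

Cell (8,9) itself could take any of {1, 2} by direct elimination.
Consider where 2 can go in row 8.
(8,1) is out (box 7 already has a 2).
(8,2) is out (column 2 already has a 2).
(8,3) is out (box 7 already has a 2).
(8,5) is out (column 5 already has a 2).
(8,6) is out (column 6 already has a 2).
So the only cell in row 8 that can hold 2 is (8,9).
Therefore (8,9) = 2.

2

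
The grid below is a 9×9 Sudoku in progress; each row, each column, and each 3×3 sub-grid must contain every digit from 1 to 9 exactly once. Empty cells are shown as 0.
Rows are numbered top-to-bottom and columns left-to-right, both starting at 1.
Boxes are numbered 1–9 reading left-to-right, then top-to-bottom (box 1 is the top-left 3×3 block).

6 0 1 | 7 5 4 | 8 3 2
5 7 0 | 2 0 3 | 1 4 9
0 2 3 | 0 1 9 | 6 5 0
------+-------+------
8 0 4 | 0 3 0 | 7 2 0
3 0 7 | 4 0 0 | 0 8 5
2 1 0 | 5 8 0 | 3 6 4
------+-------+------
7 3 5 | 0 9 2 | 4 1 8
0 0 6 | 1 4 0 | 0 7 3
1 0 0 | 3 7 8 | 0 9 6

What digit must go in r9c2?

Row 9 already contains {1, 3, 6, 7, 8, 9}.
Column 2 already contains {1, 2, 3, 7}.
Its 3×3 block (box 7) already contains {1, 3, 5, 6, 7}.
The only value from 1–9 not eliminated is 4, so r9c2 = 4.

4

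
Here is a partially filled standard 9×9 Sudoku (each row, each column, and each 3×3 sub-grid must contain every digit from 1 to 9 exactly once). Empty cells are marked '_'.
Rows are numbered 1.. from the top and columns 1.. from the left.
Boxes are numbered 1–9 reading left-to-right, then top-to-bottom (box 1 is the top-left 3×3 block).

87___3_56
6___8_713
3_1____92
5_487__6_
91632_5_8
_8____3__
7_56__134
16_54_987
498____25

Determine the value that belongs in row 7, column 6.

Cell row 7, column 6 itself could take any of {2, 8, 9} by direct elimination.
Consider where 8 can go in row 7.
row 7, column 2 is out (column 2 already has a 8).
row 7, column 5 is out (column 5 already has a 8).
So the only cell in row 7 that can hold 8 is row 7, column 6.
Therefore row 7, column 6 = 8.

8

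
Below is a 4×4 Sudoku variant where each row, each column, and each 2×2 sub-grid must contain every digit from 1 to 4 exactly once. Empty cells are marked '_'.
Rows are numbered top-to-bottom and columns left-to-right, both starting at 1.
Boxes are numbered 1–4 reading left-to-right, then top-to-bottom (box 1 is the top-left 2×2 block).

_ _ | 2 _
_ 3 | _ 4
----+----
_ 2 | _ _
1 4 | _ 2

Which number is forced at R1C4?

3

Cell R1C4 itself could take any of {1, 3} by direct elimination.
Consider where 3 can go in row 1.
R1C1 is out (box 1 already has a 3).
R1C2 is out (column 2 already has a 3).
So the only cell in row 1 that can hold 3 is R1C4.
Therefore R1C4 = 3.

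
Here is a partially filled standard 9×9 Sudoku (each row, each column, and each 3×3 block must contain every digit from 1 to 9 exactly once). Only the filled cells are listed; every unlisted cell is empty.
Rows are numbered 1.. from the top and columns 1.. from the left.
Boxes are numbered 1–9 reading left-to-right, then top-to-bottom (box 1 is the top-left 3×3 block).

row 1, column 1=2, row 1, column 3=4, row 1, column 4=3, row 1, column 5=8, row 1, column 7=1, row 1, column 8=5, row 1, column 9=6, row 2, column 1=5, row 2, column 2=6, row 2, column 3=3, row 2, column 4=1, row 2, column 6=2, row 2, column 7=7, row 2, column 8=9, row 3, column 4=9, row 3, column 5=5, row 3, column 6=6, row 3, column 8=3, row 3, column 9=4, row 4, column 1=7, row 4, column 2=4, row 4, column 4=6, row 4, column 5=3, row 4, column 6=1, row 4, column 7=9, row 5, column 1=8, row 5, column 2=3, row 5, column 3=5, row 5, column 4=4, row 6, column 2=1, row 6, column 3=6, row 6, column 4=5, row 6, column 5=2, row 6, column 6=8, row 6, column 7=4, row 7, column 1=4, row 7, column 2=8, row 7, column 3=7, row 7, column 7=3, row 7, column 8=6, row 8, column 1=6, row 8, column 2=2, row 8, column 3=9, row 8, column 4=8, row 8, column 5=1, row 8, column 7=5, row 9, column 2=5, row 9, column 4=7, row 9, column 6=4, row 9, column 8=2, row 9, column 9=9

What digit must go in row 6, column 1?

Row 6 already contains {1, 2, 4, 5, 6, 8}.
Column 1 already contains {2, 4, 5, 6, 7, 8}.
Its 3×3 block (box 4) already contains {1, 3, 4, 5, 6, 7, 8}.
The only value from 1–9 not eliminated is 9, so row 6, column 1 = 9.

9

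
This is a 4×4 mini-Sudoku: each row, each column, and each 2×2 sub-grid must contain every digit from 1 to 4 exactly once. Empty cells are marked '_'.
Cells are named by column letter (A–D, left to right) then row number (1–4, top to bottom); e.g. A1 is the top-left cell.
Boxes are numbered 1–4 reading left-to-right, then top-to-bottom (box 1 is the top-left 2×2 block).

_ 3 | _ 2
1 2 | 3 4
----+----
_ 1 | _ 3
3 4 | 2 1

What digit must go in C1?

Row 1 already contains {2, 3}.
Column C already contains {2, 3}.
Its 2×2 block (box 2) already contains {2, 3, 4}.
The only value from 1–4 not eliminated is 1, so C1 = 1.

1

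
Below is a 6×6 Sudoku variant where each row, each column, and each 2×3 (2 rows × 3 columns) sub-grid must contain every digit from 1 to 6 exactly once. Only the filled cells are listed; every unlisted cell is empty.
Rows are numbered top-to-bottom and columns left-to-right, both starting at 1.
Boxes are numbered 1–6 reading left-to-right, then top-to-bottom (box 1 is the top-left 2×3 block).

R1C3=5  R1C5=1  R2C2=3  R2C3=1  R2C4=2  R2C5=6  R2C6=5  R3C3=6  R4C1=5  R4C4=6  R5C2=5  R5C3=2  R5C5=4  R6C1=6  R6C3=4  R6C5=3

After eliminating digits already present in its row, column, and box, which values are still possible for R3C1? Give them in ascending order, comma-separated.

1,2,3,4

Row 3 already contains {6}.
Column 1 already contains {5, 6}.
Its 2×3 block (box 3) already contains {5, 6}.
Removing those from 1–6 leaves {1, 2, 3, 4} as the candidates for R3C1.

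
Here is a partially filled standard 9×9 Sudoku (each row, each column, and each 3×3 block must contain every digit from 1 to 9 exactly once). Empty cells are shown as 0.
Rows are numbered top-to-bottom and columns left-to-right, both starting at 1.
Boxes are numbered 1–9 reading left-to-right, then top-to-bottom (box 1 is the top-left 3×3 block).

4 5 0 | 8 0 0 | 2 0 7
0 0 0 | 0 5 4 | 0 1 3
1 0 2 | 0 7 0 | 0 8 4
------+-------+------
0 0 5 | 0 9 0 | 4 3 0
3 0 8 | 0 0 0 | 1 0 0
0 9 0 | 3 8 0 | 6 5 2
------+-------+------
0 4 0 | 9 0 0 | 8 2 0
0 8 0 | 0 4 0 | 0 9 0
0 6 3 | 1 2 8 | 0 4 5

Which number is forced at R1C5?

1

Cell R1C5 itself could take any of {1, 3, 6} by direct elimination.
Consider where 1 can go in column 5.
R5C5 is out (row 5 already has a 1).
R7C5 is out (box 8 already has a 1).
So the only cell in column 5 that can hold 1 is R1C5.
Therefore R1C5 = 1.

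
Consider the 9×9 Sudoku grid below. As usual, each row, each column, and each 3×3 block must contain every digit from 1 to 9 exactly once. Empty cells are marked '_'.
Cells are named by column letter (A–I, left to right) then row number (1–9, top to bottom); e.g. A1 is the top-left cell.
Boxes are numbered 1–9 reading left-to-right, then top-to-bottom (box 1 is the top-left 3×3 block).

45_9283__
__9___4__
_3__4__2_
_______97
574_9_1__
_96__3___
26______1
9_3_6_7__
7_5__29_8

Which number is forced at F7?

Cell F7 itself could take any of {4, 5, 7, 9} by direct elimination.
Consider where 9 can go in row 7.
C7 is out (column C already has a 9).
D7 is out (column D already has a 9).
E7 is out (column E already has a 9).
G7 is out (column G already has a 9).
H7 is out (column H already has a 9).
So the only cell in row 7 that can hold 9 is F7.
Therefore F7 = 9.

9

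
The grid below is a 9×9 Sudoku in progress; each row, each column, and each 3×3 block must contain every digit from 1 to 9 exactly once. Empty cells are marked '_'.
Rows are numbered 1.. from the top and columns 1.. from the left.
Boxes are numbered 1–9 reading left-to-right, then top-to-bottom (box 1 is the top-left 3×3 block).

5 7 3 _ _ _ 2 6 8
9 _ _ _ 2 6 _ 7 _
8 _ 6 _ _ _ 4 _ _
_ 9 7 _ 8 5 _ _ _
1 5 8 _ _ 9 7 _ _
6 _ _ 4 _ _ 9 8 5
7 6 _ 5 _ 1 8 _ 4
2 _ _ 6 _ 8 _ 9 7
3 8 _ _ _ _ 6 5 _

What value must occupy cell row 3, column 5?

5

Cell row 3, column 5 itself could take any of {1, 3, 5, 7, 9} by direct elimination.
Consider where 5 can go in box 2.
row 1, column 4 is out (row 1 already has a 5). row 1, column 5 is out (row 1 already has a 5). row 1, column 6 is out (row 1 already has a 5). row 2, column 4 is out (column 4 already has a 5). The remaining empty cells in box 2 are similarly blocked.
So the only cell in box 2 that can hold 5 is row 3, column 5.
Therefore row 3, column 5 = 5.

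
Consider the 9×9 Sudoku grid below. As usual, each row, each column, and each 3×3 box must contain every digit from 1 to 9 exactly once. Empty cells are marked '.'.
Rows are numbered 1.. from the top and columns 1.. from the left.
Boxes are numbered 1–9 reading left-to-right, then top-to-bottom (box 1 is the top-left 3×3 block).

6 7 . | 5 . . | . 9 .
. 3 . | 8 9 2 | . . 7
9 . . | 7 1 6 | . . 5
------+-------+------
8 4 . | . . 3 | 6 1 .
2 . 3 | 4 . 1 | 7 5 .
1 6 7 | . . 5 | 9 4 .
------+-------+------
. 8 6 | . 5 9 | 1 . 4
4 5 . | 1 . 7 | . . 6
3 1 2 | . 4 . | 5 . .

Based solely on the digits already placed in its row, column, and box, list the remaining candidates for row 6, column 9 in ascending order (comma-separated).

Row 6 already contains {1, 4, 5, 6, 7, 9}.
Column 9 already contains {4, 5, 6, 7}.
Its 3×3 block (box 6) already contains {1, 4, 5, 6, 7, 9}.
Removing those from 1–9 leaves {2, 3, 8} as the candidates for row 6, column 9.

2,3,8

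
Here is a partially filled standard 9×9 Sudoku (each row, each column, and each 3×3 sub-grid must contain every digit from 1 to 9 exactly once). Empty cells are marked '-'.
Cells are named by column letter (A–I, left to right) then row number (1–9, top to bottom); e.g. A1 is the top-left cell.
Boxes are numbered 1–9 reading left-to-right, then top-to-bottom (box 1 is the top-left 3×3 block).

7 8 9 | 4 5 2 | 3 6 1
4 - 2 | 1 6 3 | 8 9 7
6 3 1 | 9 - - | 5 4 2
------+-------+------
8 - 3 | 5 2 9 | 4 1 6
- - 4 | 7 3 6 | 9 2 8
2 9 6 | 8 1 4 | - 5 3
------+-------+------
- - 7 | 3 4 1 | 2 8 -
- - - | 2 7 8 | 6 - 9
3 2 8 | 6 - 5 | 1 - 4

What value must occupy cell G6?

Row 6 already contains {1, 2, 3, 4, 5, 6, 8, 9}.
Column G already contains {1, 2, 3, 4, 5, 6, 8, 9}.
Its 3×3 block (box 6) already contains {1, 2, 3, 4, 5, 6, 8, 9}.
The only value from 1–9 not eliminated is 7, so G6 = 7.

7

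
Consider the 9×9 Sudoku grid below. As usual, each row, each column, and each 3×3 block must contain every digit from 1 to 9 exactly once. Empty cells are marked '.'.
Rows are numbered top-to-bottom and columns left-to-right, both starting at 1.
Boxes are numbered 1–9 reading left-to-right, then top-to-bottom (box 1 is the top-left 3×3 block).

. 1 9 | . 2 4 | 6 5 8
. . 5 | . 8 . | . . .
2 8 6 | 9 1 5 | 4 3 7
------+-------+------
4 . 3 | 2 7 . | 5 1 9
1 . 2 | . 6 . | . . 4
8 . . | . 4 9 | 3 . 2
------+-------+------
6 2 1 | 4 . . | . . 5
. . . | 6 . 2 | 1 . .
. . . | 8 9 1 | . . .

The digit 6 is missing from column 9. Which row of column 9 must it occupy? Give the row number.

Consider where 6 can go in column 9.
R2C9 is out (box 3 already has a 6).
R8C9 is out (row 8 already has a 6).
So the only cell in column 9 that can hold 6 is R9C9.
That is row 9.

9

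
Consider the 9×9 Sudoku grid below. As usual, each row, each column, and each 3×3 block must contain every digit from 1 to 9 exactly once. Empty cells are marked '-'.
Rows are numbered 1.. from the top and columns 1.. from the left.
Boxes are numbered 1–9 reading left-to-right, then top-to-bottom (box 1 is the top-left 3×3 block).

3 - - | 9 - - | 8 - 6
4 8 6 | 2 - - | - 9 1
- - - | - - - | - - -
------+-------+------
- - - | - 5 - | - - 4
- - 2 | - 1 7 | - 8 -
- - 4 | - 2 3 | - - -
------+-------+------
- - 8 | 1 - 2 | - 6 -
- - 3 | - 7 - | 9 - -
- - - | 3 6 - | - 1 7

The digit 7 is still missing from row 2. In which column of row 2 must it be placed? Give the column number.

Consider where 7 can go in row 2.
row 2, column 5 is out (column 5 already has a 7).
row 2, column 6 is out (column 6 already has a 7).
So the only cell in row 2 that can hold 7 is row 2, column 7.
That is column 7.

7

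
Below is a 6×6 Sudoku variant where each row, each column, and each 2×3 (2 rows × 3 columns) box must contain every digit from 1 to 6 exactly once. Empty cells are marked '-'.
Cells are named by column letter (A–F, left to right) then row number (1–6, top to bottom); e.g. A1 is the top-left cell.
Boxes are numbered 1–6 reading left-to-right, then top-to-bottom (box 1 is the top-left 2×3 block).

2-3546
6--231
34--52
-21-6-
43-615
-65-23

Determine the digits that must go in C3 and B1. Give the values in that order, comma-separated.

6,1

For C3:
  Row 3 already contains {2, 3, 4, 5}.
  Column C already contains {1, 3, 5}.
  Its 2×3 block (box 3) already contains {1, 2, 3, 4}.
  The only value from 1–6 not eliminated is 6, so C3 = 6.
For B1:
  Row 1 already contains {2, 3, 4, 5, 6}.
  Column B already contains {2, 3, 4, 6}.
  Its 2×3 block (box 1) already contains {2, 3, 6}.
  The only value from 1–6 not eliminated is 1, so B1 = 1.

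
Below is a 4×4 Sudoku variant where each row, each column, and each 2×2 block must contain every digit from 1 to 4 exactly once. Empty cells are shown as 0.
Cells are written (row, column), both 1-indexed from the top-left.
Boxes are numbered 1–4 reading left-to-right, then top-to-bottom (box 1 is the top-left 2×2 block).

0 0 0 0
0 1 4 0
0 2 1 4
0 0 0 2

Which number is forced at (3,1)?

3

Row 3 already contains {1, 2, 4}.
Column 1 already contains {}.
Its 2×2 block (box 3) already contains {2}.
The only value from 1–4 not eliminated is 3, so (3,1) = 3.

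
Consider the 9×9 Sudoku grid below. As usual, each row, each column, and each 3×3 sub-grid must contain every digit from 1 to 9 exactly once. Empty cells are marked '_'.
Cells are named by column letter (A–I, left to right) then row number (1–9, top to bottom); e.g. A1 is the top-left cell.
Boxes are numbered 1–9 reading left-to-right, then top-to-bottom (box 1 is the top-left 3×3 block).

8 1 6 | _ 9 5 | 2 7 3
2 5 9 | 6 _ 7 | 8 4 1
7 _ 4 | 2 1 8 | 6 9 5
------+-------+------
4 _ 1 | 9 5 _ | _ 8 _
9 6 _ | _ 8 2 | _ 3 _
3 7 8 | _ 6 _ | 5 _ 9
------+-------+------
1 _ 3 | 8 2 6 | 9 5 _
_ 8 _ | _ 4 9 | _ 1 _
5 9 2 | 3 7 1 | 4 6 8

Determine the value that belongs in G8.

3

Cell G8 itself could take any of {3, 7} by direct elimination.
Consider where 3 can go in box 9.
I7 is out (row 7 already has a 3).
I8 is out (column I already has a 3).
So the only cell in box 9 that can hold 3 is G8.
Therefore G8 = 3.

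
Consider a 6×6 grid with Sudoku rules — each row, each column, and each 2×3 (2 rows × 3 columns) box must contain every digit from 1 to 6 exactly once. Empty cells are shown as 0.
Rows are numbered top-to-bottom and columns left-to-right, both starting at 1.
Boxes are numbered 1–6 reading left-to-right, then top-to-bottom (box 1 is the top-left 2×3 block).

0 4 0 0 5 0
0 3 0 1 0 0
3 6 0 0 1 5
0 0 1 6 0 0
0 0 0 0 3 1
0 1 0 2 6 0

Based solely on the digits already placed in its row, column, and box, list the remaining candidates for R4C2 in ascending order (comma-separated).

Row 4 already contains {1, 6}.
Column 2 already contains {1, 3, 4, 6}.
Its 2×3 block (box 3) already contains {1, 3, 6}.
Removing those from 1–6 leaves {2, 5} as the candidates for R4C2.

2,5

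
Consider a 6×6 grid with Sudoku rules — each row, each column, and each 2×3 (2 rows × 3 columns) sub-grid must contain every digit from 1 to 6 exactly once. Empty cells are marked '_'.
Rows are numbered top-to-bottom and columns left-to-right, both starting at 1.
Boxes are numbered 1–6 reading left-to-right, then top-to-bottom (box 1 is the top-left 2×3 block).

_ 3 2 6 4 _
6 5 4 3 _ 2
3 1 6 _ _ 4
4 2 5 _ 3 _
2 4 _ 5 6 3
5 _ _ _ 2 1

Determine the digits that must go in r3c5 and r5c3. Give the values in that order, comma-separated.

5,1

For r3c5:
  Row 3 already contains {1, 3, 4, 6}.
  Column 5 already contains {2, 3, 4, 6}.
  Its 2×3 block (box 4) already contains {3, 4}.
  The only value from 1–6 not eliminated is 5, so r3c5 = 5.
For r5c3:
  Row 5 already contains {2, 3, 4, 5, 6}.
  Column 3 already contains {2, 4, 5, 6}.
  Its 2×3 block (box 5) already contains {2, 4, 5}.
  The only value from 1–6 not eliminated is 1, so r5c3 = 1.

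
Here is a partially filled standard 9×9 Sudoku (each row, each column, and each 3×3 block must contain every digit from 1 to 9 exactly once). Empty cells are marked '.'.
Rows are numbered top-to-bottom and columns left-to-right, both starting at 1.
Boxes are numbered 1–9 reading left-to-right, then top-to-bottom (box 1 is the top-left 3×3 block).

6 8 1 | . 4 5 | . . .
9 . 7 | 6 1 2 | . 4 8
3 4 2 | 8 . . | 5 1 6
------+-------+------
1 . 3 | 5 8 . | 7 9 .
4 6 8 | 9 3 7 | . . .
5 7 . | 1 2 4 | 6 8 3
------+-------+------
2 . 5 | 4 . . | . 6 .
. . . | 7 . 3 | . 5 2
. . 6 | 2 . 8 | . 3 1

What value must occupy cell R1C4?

Row 1 already contains {1, 4, 5, 6, 8}.
Column 4 already contains {1, 2, 4, 5, 6, 7, 8, 9}.
Its 3×3 block (box 2) already contains {1, 2, 4, 5, 6, 8}.
The only value from 1–9 not eliminated is 3, so R1C4 = 3.

3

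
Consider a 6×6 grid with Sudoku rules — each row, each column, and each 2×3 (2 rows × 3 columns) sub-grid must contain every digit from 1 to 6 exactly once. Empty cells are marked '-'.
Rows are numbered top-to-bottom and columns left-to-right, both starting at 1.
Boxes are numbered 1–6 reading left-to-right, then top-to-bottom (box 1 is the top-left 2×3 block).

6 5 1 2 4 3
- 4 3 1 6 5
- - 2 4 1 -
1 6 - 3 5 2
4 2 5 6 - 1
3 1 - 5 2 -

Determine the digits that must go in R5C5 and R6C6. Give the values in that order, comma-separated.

For R5C5:
  Row 5 already contains {1, 2, 4, 5, 6}.
  Column 5 already contains {1, 2, 4, 5, 6}.
  Its 2×3 block (box 6) already contains {1, 2, 5, 6}.
  The only value from 1–6 not eliminated is 3, so R5C5 = 3.
For R6C6:
  Row 6 already contains {1, 2, 3, 5}.
  Column 6 already contains {1, 2, 3, 5}.
  Its 2×3 block (box 6) already contains {1, 2, 5, 6}.
  The only value from 1–6 not eliminated is 4, so R6C6 = 4.

3,4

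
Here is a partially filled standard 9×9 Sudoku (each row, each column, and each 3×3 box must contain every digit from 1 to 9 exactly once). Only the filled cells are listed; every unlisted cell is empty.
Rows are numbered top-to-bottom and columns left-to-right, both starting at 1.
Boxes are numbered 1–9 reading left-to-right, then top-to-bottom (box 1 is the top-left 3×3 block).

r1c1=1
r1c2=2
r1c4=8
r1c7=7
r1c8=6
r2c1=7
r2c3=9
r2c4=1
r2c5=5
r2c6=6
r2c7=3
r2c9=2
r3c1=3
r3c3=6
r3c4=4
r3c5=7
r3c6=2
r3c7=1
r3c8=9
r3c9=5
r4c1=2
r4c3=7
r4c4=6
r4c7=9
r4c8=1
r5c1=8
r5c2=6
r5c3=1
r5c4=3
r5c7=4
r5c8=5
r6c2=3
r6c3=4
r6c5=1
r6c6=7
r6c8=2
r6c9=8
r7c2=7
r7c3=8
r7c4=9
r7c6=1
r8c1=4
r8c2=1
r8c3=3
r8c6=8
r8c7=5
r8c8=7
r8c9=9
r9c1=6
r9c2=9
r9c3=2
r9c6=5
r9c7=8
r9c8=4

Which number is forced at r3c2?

8

Row 3 already contains {1, 2, 3, 4, 5, 6, 7, 9}.
Column 2 already contains {1, 2, 3, 6, 7, 9}.
Its 3×3 block (box 1) already contains {1, 2, 3, 6, 7, 9}.
The only value from 1–9 not eliminated is 8, so r3c2 = 8.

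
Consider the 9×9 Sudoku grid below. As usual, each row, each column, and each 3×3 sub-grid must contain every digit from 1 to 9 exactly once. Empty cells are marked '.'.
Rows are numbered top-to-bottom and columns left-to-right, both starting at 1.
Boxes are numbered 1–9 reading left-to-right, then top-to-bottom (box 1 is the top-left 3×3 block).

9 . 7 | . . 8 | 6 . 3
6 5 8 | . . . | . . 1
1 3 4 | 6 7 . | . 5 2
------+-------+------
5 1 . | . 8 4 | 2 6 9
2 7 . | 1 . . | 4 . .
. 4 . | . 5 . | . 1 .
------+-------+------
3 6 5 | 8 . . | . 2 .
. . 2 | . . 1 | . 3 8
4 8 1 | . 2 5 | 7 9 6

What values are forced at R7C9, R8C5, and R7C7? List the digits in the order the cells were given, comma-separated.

For R7C9:
  Row 7 already contains {2, 3, 5, 6, 8}.
  Column 9 already contains {1, 2, 3, 6, 8, 9}.
  Its 3×3 block (box 9) already contains {2, 3, 6, 7, 8, 9}.
  The only value from 1–9 not eliminated is 4, so R7C9 = 4.
For R8C5:
  Consider where 6 can go in row 8.
  R8C1 is out (column 1 already has a 6).
  R8C2 is out (column 2 already has a 6).
  R8C4 is out (column 4 already has a 6).
  R8C7 is out (column 7 already has a 6).
  So the only cell in row 8 that can hold 6 is R8C5.
  So R8C5 = 6.
For R7C7:
  Row 7 already contains {2, 3, 5, 6, 8}.
  Column 7 already contains {2, 4, 6, 7}.
  Its 3×3 block (box 9) already contains {2, 3, 6, 7, 8, 9}.
  The only value from 1–9 not eliminated is 1, so R7C7 = 1.

4,6,1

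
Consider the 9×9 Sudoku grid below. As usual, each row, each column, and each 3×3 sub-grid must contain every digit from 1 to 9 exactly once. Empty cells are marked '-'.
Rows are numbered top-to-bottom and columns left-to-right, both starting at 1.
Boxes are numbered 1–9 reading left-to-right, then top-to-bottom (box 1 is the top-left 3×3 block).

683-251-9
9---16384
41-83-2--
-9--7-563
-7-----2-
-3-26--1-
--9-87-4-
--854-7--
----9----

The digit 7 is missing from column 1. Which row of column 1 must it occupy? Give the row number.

9

Consider where 7 can go in column 1.
r4c1 is out (row 4 already has a 7).
r5c1 is out (row 5 already has a 7).
r6c1 is out (box 4 already has a 7).
r7c1 is out (row 7 already has a 7).
r8c1 is out (row 8 already has a 7).
So the only cell in column 1 that can hold 7 is r9c1.
That is row 9.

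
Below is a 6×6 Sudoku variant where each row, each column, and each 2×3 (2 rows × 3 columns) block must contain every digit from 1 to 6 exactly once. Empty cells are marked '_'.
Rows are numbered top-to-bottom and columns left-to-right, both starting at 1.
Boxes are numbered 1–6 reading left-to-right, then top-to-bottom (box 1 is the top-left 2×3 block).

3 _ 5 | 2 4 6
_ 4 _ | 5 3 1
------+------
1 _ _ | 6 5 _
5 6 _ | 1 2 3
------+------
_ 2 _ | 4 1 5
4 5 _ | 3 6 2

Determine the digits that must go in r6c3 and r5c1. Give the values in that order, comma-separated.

For r6c3:
  Row 6 already contains {2, 3, 4, 5, 6}.
  Column 3 already contains {5}.
  Its 2×3 block (box 5) already contains {2, 4, 5}.
  The only value from 1–6 not eliminated is 1, so r6c3 = 1.
For r5c1:
  Row 5 already contains {1, 2, 4, 5}.
  Column 1 already contains {1, 3, 4, 5}.
  Its 2×3 block (box 5) already contains {2, 4, 5}.
  The only value from 1–6 not eliminated is 6, so r5c1 = 6.

1,6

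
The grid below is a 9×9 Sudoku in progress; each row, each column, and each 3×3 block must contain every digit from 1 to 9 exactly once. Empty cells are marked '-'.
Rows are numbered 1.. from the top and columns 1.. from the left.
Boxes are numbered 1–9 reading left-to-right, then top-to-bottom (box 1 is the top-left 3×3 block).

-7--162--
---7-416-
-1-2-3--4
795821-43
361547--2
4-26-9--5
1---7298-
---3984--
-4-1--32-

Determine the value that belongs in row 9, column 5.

6

Cell row 9, column 5 itself could take any of {5, 6} by direct elimination.
Consider where 6 can go in column 5.
row 2, column 5 is out (row 2 already has a 6).
row 3, column 5 is out (box 2 already has a 6).
row 6, column 5 is out (row 6 already has a 6).
So the only cell in column 5 that can hold 6 is row 9, column 5.
Therefore row 9, column 5 = 6.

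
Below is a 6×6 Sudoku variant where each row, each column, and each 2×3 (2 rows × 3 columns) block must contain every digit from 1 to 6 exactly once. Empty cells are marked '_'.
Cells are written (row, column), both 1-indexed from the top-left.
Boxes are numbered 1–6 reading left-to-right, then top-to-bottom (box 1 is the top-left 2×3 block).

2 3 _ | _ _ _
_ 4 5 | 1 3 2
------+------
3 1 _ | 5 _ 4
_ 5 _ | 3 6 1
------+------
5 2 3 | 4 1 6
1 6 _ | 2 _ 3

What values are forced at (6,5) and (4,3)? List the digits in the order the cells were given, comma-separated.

5,2

For (6,5):
  Row 6 already contains {1, 2, 3, 6}.
  Column 5 already contains {1, 3, 6}.
  Its 2×3 block (box 6) already contains {1, 2, 3, 4, 6}.
  The only value from 1–6 not eliminated is 5, so (6,5) = 5.
For (4,3):
  Consider where 2 can go in row 4.
  (4,1) is out (column 1 already has a 2).
  So the only cell in row 4 that can hold 2 is (4,3).
  So (4,3) = 2.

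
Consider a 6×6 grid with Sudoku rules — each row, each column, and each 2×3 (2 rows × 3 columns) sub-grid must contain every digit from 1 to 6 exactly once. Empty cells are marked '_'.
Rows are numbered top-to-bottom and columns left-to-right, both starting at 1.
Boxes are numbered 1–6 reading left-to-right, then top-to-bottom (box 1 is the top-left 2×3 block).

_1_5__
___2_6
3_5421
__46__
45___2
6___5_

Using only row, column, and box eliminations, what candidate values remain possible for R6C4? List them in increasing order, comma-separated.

Row 6 already contains {5, 6}.
Column 4 already contains {2, 4, 5, 6}.
Its 2×3 block (box 6) already contains {2, 5}.
Removing those from 1–6 leaves {1, 3} as the candidates for R6C4.

1,3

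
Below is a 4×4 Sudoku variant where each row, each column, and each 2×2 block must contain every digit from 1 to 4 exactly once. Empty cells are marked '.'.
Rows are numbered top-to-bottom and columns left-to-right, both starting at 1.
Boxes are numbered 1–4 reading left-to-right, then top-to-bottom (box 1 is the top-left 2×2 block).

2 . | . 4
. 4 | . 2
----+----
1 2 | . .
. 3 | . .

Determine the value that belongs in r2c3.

1

Cell r2c3 itself could take any of {1, 3} by direct elimination.
Consider where 1 can go in row 2.
r2c1 is out (column 1 already has a 1).
So the only cell in row 2 that can hold 1 is r2c3.
Therefore r2c3 = 1.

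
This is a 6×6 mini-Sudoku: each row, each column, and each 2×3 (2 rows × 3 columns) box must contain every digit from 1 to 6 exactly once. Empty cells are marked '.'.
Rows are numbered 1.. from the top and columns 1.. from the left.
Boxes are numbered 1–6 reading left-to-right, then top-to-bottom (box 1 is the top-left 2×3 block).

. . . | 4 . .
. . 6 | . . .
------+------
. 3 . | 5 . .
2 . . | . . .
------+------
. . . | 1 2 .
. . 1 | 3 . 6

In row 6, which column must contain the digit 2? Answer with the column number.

Consider where 2 can go in row 6.
row 6, column 1 is out (column 1 already has a 2).
row 6, column 5 is out (column 5 already has a 2).
So the only cell in row 6 that can hold 2 is row 6, column 2.
That is column 2.

2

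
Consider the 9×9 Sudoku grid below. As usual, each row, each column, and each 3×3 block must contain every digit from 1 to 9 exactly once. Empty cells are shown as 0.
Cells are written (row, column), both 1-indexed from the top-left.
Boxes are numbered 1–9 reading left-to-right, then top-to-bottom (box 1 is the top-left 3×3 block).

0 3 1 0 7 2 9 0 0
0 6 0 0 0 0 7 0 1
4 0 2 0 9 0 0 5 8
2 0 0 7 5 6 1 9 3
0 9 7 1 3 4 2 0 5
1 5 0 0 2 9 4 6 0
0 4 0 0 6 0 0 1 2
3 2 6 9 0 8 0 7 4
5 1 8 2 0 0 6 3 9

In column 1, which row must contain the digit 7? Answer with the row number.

7

Consider where 7 can go in column 1.
(1,1) is out (row 1 already has a 7).
(2,1) is out (row 2 already has a 7).
(5,1) is out (row 5 already has a 7).
So the only cell in column 1 that can hold 7 is (7,1).
That is row 7.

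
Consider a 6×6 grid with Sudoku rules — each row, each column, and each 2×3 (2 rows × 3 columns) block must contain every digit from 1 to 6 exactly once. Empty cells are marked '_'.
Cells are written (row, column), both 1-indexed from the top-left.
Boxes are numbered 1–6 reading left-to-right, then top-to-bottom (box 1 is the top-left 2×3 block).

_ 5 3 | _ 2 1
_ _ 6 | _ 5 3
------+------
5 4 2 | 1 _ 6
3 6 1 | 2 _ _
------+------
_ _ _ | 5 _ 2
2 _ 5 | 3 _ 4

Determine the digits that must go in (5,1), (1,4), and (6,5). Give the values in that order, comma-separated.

For (5,1):
  Consider where 6 can go in box 5.
  (5,2) is out (column 2 already has a 6).
  (5,3) is out (column 3 already has a 6).
  (6,2) is out (column 2 already has a 6).
  So the only cell in box 5 that can hold 6 is (5,1).
  So (5,1) = 6.
For (1,4):
  Consider where 6 can go in column 4.
  (2,4) is out (row 2 already has a 6).
  So the only cell in column 4 that can hold 6 is (1,4).
  So (1,4) = 6.
For (6,5):
  Consider where 6 can go in row 6.
  (6,2) is out (column 2 already has a 6).
  So the only cell in row 6 that can hold 6 is (6,5).
  So (6,5) = 6.

6,6,6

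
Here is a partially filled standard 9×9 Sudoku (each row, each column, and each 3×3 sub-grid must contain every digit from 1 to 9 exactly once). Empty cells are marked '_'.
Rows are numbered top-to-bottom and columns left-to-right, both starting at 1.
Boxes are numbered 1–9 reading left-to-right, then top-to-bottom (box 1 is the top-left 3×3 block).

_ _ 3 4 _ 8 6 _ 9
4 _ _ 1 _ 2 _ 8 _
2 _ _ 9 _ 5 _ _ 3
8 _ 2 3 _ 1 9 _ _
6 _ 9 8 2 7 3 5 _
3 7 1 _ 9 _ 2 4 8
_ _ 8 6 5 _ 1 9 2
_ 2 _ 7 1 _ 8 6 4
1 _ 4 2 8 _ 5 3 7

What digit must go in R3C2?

Cell R3C2 itself could take any of {1, 6, 8} by direct elimination.
Consider where 8 can go in box 1.
R1C1 is out (row 1 already has a 8).
R1C2 is out (row 1 already has a 8).
R2C2 is out (row 2 already has a 8).
R2C3 is out (row 2 already has a 8).
R3C3 is out (column 3 already has a 8).
So the only cell in box 1 that can hold 8 is R3C2.
Therefore R3C2 = 8.

8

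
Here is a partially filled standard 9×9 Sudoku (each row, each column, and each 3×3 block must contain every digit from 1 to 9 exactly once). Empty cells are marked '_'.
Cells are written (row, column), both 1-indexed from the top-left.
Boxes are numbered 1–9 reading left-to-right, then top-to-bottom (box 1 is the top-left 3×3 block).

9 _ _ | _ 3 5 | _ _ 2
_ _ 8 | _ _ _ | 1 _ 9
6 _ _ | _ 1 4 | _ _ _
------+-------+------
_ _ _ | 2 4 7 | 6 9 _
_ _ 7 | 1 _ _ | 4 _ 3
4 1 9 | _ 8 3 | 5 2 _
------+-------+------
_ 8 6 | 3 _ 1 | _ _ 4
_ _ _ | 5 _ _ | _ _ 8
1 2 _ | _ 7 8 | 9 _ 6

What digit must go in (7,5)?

9

Cell (7,5) itself could take any of {2, 9} by direct elimination.
Consider where 9 can go in row 7.
(7,1) is out (column 1 already has a 9).
(7,7) is out (column 7 already has a 9).
(7,8) is out (column 8 already has a 9).
So the only cell in row 7 that can hold 9 is (7,5).
Therefore (7,5) = 9.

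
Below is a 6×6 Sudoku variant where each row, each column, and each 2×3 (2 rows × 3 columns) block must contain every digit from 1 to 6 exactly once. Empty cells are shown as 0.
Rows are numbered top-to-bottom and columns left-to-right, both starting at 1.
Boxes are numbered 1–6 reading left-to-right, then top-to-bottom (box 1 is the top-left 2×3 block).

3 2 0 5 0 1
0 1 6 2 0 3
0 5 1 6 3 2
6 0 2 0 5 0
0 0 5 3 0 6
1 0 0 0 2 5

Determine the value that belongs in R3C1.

4

Row 3 already contains {1, 2, 3, 5, 6}.
Column 1 already contains {1, 3, 6}.
Its 2×3 block (box 3) already contains {1, 2, 5, 6}.
The only value from 1–6 not eliminated is 4, so R3C1 = 4.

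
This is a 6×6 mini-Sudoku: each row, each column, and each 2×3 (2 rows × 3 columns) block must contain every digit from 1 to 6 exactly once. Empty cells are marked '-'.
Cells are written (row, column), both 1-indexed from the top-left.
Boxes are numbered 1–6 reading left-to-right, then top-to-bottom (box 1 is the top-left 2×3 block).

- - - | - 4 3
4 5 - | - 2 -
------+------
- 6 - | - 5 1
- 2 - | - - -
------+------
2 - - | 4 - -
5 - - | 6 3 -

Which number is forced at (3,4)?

2

Cell (3,4) itself could take any of {2, 3} by direct elimination.
Consider where 2 can go in row 3.
(3,1) is out (column 1 already has a 2).
(3,3) is out (box 3 already has a 2).
So the only cell in row 3 that can hold 2 is (3,4).
Therefore (3,4) = 2.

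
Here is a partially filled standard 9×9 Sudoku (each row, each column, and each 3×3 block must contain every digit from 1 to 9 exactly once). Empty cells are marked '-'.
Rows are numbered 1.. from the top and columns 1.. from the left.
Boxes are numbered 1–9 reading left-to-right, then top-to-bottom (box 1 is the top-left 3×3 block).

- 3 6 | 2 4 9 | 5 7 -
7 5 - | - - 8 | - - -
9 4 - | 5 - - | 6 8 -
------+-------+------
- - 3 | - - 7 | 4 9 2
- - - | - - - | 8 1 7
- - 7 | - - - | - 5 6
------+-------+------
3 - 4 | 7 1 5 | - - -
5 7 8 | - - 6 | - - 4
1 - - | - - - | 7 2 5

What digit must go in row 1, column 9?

1

Row 1 already contains {2, 3, 4, 5, 6, 7, 9}.
Column 9 already contains {2, 4, 5, 6, 7}.
Its 3×3 block (box 3) already contains {5, 6, 7, 8}.
The only value from 1–9 not eliminated is 1, so row 1, column 9 = 1.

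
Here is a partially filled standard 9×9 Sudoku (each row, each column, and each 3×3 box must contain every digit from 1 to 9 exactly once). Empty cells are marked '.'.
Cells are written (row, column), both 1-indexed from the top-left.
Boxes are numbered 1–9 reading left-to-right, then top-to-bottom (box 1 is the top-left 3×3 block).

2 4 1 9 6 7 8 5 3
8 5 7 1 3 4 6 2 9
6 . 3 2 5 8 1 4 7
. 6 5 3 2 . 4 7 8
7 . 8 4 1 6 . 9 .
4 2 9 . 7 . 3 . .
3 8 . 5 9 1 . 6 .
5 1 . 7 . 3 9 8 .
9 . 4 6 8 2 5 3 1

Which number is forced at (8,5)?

4

Row 8 already contains {1, 3, 5, 7, 8, 9}.
Column 5 already contains {1, 2, 3, 5, 6, 7, 8, 9}.
Its 3×3 block (box 8) already contains {1, 2, 3, 5, 6, 7, 8, 9}.
The only value from 1–9 not eliminated is 4, so (8,5) = 4.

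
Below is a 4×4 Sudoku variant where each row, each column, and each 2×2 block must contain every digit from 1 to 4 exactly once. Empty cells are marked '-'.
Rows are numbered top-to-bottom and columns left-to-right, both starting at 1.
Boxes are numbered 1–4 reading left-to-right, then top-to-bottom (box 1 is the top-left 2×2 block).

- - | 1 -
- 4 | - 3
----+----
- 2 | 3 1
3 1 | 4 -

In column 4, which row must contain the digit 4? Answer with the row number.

1

Consider where 4 can go in column 4.
R4C4 is out (row 4 already has a 4).
So the only cell in column 4 that can hold 4 is R1C4.
That is row 1.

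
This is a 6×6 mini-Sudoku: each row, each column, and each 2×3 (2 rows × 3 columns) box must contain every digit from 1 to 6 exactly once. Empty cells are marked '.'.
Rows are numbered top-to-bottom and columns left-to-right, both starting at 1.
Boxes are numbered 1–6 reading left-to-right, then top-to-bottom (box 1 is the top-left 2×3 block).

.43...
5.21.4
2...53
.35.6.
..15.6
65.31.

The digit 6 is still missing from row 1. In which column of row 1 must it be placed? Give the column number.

4

Consider where 6 can go in row 1.
R1C1 is out (column 1 already has a 6).
R1C5 is out (column 5 already has a 6).
R1C6 is out (column 6 already has a 6).
So the only cell in row 1 that can hold 6 is R1C4.
That is column 4.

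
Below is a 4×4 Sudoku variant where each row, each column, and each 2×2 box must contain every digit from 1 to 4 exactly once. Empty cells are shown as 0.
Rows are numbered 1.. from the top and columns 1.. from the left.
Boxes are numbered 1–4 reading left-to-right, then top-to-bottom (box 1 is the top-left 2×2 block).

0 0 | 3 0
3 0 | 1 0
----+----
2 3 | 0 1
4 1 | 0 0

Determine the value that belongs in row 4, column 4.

Cell row 4, column 4 itself could take any of {2, 3} by direct elimination.
Consider where 3 can go in box 4.
row 3, column 3 is out (row 3 already has a 3).
row 4, column 3 is out (column 3 already has a 3).
So the only cell in box 4 that can hold 3 is row 4, column 4.
Therefore row 4, column 4 = 3.

3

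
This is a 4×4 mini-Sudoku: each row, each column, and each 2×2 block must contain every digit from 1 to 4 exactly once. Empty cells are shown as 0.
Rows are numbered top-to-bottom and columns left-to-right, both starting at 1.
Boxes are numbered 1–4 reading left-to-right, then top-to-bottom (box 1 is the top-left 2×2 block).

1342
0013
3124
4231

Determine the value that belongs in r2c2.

Row 2 already contains {1, 3}.
Column 2 already contains {1, 2, 3}.
Its 2×2 block (box 1) already contains {1, 3}.
The only value from 1–4 not eliminated is 4, so r2c2 = 4.

4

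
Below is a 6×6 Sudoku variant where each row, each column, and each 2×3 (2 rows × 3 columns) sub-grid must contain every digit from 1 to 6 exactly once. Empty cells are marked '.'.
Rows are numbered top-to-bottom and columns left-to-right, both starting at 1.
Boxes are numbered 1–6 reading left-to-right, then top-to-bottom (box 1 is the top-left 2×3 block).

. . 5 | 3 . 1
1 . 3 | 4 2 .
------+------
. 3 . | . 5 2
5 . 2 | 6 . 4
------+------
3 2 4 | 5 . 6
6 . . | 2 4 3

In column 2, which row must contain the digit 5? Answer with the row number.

Consider where 5 can go in column 2.
R1C2 is out (row 1 already has a 5).
R2C2 is out (box 1 already has a 5).
R4C2 is out (row 4 already has a 5).
So the only cell in column 2 that can hold 5 is R6C2.
That is row 6.

6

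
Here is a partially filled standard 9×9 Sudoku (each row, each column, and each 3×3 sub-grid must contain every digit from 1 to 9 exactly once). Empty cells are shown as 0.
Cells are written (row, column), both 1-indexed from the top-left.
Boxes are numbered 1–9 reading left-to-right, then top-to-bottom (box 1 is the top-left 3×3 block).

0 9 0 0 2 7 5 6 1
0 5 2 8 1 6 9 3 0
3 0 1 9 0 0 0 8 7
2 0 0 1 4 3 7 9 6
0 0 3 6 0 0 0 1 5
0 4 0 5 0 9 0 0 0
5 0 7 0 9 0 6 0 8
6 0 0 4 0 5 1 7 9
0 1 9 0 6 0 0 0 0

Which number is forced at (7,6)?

Cell (7,6) itself could take any of {1, 2} by direct elimination.
Consider where 1 can go in column 6.
(3,6) is out (row 3 already has a 1).
(5,6) is out (row 5 already has a 1).
(9,6) is out (row 9 already has a 1).
So the only cell in column 6 that can hold 1 is (7,6).
Therefore (7,6) = 1.

1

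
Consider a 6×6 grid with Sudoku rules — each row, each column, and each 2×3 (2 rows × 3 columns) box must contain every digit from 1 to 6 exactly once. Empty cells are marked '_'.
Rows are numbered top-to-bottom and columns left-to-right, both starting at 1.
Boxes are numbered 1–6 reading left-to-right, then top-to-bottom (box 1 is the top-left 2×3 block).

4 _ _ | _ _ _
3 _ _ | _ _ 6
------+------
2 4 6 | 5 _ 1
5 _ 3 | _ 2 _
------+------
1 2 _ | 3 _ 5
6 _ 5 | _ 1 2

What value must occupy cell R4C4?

Cell R4C4 itself could take any of {4, 6} by direct elimination.
Consider where 6 can go in column 4.
R1C4 is out (box 2 already has a 6).
R2C4 is out (row 2 already has a 6).
R6C4 is out (row 6 already has a 6).
So the only cell in column 4 that can hold 6 is R4C4.
Therefore R4C4 = 6.

6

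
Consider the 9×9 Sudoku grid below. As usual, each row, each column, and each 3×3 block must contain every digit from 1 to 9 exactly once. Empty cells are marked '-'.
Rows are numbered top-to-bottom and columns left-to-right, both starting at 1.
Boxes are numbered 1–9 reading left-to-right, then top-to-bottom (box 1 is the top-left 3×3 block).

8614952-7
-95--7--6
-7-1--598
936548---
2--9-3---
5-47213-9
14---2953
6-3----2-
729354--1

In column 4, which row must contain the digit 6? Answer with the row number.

Consider where 6 can go in column 4.
r2c4 is out (row 2 already has a 6).
r8c4 is out (row 8 already has a 6).
So the only cell in column 4 that can hold 6 is r7c4.
That is row 7.

7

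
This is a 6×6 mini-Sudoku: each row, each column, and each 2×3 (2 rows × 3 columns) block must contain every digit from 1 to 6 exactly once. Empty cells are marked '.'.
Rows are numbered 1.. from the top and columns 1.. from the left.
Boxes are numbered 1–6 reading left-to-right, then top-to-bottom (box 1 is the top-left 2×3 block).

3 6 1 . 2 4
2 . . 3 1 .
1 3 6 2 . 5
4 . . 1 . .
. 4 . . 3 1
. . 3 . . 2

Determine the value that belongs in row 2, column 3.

Cell row 2, column 3 itself could take any of {4, 5} by direct elimination.
Consider where 4 can go in column 3.
row 4, column 3 is out (row 4 already has a 4).
row 5, column 3 is out (row 5 already has a 4).
So the only cell in column 3 that can hold 4 is row 2, column 3.
Therefore row 2, column 3 = 4.

4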